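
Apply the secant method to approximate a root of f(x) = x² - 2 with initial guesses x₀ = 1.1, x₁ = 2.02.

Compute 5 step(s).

f(x) = x² - 2
x₀ = 1.1, x₁ = 2.02

Secant formula: x_{n+1} = x_n - f(x_n)(x_n - x_{n-1})/(f(x_n) - f(x_{n-1}))

Iteration 1:
  f(1.100000) = -0.790000
  f(2.020000) = 2.080400
  x_2 = 2.020000 - 2.080400×(2.020000 - 1.100000)/(2.080400 - (-0.790000))
       = 1.353205
Iteration 2:
  f(2.020000) = 2.080400
  f(1.353205) = -0.168836
  x_3 = 1.353205 - (-0.168836)×(1.353205 - 2.020000)/(-0.168836 - 2.080400)
       = 1.403257
Iteration 3:
  f(1.353205) = -0.168836
  f(1.403257) = -0.030869
  x_4 = 1.403257 - (-0.030869)×(1.403257 - 1.353205)/(-0.030869 - (-0.168836))
       = 1.414456
Iteration 4:
  f(1.403257) = -0.030869
  f(1.414456) = 0.000686
  x_5 = 1.414456 - 0.000686×(1.414456 - 1.403257)/(0.000686 - (-0.030869))
       = 1.414213
Iteration 5:
  f(1.414456) = 0.000686
  f(1.414213) = -0.000003
  x_6 = 1.414213 - (-0.000003)×(1.414213 - 1.414456)/(-0.000003 - 0.000686)
       = 1.414214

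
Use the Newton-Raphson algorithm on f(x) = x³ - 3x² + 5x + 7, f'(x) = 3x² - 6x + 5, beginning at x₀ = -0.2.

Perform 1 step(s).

f(x) = x³ - 3x² + 5x + 7
f'(x) = 3x² - 6x + 5
x₀ = -0.2

Newton-Raphson formula: x_{n+1} = x_n - f(x_n)/f'(x_n)

Iteration 1:
  f(-0.200000) = 5.872000
  f'(-0.200000) = 6.320000
  x_1 = -0.200000 - 5.872000/6.320000 = -1.129114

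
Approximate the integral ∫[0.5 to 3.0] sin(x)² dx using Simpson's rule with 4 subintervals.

f(x) = sin(x)²
a = 0.5, b = 3.0, n = 4
h = (b - a)/n = 0.625000

Simpson's rule: (h/3)[f(x₀) + 4f(x₁) + 2f(x₂) + ... + f(xₙ)]

x_0 = 0.5000, f(x_0) = 0.229849, coefficient = 1
x_1 = 1.1250, f(x_1) = 0.814087, coefficient = 4
x_2 = 1.7500, f(x_2) = 0.968228, coefficient = 2
x_3 = 2.3750, f(x_3) = 0.481199, coefficient = 4
x_4 = 3.0000, f(x_4) = 0.019915, coefficient = 1

I ≈ (0.625000/3) × 7.367363 = 1.534867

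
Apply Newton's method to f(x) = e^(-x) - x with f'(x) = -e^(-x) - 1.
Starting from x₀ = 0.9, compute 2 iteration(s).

f(x) = e^(-x) - x
f'(x) = -e^(-x) - 1
x₀ = 0.9

Newton-Raphson formula: x_{n+1} = x_n - f(x_n)/f'(x_n)

Iteration 1:
  f(0.900000) = -0.493430
  f'(0.900000) = -1.406570
  x_1 = 0.900000 - (-0.493430)/(-1.406570) = 0.549196
Iteration 2:
  f(0.549196) = 0.028218
  f'(0.549196) = -1.577414
  x_2 = 0.549196 - 0.028218/(-1.577414) = 0.567085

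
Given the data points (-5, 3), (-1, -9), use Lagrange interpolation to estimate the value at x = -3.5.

Lagrange interpolation formula:
P(x) = Σ yᵢ × Lᵢ(x)
where Lᵢ(x) = Π_{j≠i} (x - xⱼ)/(xᵢ - xⱼ)

L_0(-3.5) = (-3.5 - (-1))/(-5 - (-1)) = 0.625000
L_1(-3.5) = (-3.5 - (-5))/(-1 - (-5)) = 0.375000

P(-3.5) = 3×L_0(-3.5) + (-9)×L_1(-3.5)
P(-3.5) = -1.500000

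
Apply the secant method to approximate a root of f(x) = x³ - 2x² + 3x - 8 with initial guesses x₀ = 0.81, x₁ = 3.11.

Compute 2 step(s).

f(x) = x³ - 2x² + 3x - 8
x₀ = 0.81, x₁ = 3.11

Secant formula: x_{n+1} = x_n - f(x_n)(x_n - x_{n-1})/(f(x_n) - f(x_{n-1}))

Iteration 1:
  f(0.810000) = -6.350759
  f(3.110000) = 12.066031
  x_2 = 3.110000 - 12.066031×(3.110000 - 0.810000)/(12.066031 - (-6.350759))
       = 1.603121
Iteration 2:
  f(3.110000) = 12.066031
  f(1.603121) = -4.210614
  x_3 = 1.603121 - (-4.210614)×(1.603121 - 3.110000)/(-4.210614 - 12.066031)
       = 1.992936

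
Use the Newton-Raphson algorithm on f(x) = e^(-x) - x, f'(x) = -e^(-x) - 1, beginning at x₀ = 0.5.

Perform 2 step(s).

f(x) = e^(-x) - x
f'(x) = -e^(-x) - 1
x₀ = 0.5

Newton-Raphson formula: x_{n+1} = x_n - f(x_n)/f'(x_n)

Iteration 1:
  f(0.500000) = 0.106531
  f'(0.500000) = -1.606531
  x_1 = 0.500000 - 0.106531/(-1.606531) = 0.566311
Iteration 2:
  f(0.566311) = 0.001305
  f'(0.566311) = -1.567616
  x_2 = 0.566311 - 0.001305/(-1.567616) = 0.567143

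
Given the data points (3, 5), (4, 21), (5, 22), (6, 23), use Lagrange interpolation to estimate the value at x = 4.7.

Lagrange interpolation formula:
P(x) = Σ yᵢ × Lᵢ(x)
where Lᵢ(x) = Π_{j≠i} (x - xⱼ)/(xᵢ - xⱼ)

L_0(4.7) = (4.7 - 4)/(3 - 4) × (4.7 - 5)/(3 - 5) × (4.7 - 6)/(3 - 6) = -0.045500
L_1(4.7) = (4.7 - 3)/(4 - 3) × (4.7 - 5)/(4 - 5) × (4.7 - 6)/(4 - 6) = 0.331500
L_2(4.7) = (4.7 - 3)/(5 - 3) × (4.7 - 4)/(5 - 4) × (4.7 - 6)/(5 - 6) = 0.773500
L_3(4.7) = (4.7 - 3)/(6 - 3) × (4.7 - 4)/(6 - 4) × (4.7 - 5)/(6 - 5) = -0.059500

P(4.7) = 5×L_0(4.7) + 21×L_1(4.7) + 22×L_2(4.7) + 23×L_3(4.7)
P(4.7) = 22.382500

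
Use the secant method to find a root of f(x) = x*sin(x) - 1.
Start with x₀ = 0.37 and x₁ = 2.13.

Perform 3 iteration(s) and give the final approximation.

f(x) = x*sin(x) - 1
x₀ = 0.37, x₁ = 2.13

Secant formula: x_{n+1} = x_n - f(x_n)(x_n - x_{n-1})/(f(x_n) - f(x_{n-1}))

Iteration 1:
  f(0.370000) = -0.866202
  f(2.130000) = 0.805554
  x_2 = 2.130000 - 0.805554×(2.130000 - 0.370000)/(0.805554 - (-0.866202))
       = 1.281925
Iteration 2:
  f(2.130000) = 0.805554
  f(1.281925) = 0.228810
  x_3 = 1.281925 - 0.228810×(1.281925 - 2.130000)/(0.228810 - 0.805554)
       = 0.945471
Iteration 3:
  f(1.281925) = 0.228810
  f(0.945471) = -0.233438
  x_4 = 0.945471 - (-0.233438)×(0.945471 - 1.281925)/(-0.233438 - 0.228810)
       = 1.115382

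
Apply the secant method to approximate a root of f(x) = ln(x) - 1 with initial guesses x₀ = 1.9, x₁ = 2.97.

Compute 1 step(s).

f(x) = ln(x) - 1
x₀ = 1.9, x₁ = 2.97

Secant formula: x_{n+1} = x_n - f(x_n)(x_n - x_{n-1})/(f(x_n) - f(x_{n-1}))

Iteration 1:
  f(1.900000) = -0.358146
  f(2.970000) = 0.088562
  x_2 = 2.970000 - 0.088562×(2.970000 - 1.900000)/(0.088562 - (-0.358146))
       = 2.757868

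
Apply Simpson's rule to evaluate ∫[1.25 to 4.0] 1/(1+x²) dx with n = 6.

f(x) = 1/(1+x²)
a = 1.25, b = 4.0, n = 6
h = (b - a)/n = 0.458333

Simpson's rule: (h/3)[f(x₀) + 4f(x₁) + 2f(x₂) + ... + f(xₙ)]

x_0 = 1.2500, f(x_0) = 0.390244, coefficient = 1
x_1 = 1.7083, f(x_1) = 0.255206, coefficient = 4
x_2 = 2.1667, f(x_2) = 0.175610, coefficient = 2
x_3 = 2.6250, f(x_3) = 0.126733, coefficient = 4
x_4 = 3.0833, f(x_4) = 0.095175, coefficient = 2
x_5 = 3.5417, f(x_5) = 0.073837, coefficient = 4
x_6 = 4.0000, f(x_6) = 0.058824, coefficient = 1

I ≈ (0.458333/3) × 2.813739 = 0.429877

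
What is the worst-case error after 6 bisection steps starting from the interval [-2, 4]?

Bisection error bound: |error| ≤ (b-a)/2^n
|error| ≤ (4 - (-2))/2^6 = 6/2^6
|error| ≤ 0.0937500000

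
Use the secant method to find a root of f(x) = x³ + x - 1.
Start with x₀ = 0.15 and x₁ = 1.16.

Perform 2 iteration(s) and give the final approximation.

f(x) = x³ + x - 1
x₀ = 0.15, x₁ = 1.16

Secant formula: x_{n+1} = x_n - f(x_n)(x_n - x_{n-1})/(f(x_n) - f(x_{n-1}))

Iteration 1:
  f(0.150000) = -0.846625
  f(1.160000) = 1.720896
  x_2 = 1.160000 - 1.720896×(1.160000 - 0.150000)/(1.720896 - (-0.846625))
       = 0.483042
Iteration 2:
  f(1.160000) = 1.720896
  f(0.483042) = -0.404251
  x_3 = 0.483042 - (-0.404251)×(0.483042 - 1.160000)/(-0.404251 - 1.720896)
       = 0.611814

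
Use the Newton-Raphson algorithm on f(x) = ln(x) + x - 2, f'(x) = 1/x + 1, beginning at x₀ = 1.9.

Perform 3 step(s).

f(x) = ln(x) + x - 2
f'(x) = 1/x + 1
x₀ = 1.9

Newton-Raphson formula: x_{n+1} = x_n - f(x_n)/f'(x_n)

Iteration 1:
  f(1.900000) = 0.541854
  f'(1.900000) = 1.526316
  x_1 = 1.900000 - 0.541854/1.526316 = 1.544992
Iteration 2:
  f(1.544992) = -0.019989
  f'(1.544992) = 1.647252
  x_2 = 1.544992 - (-0.019989)/1.647252 = 1.557127
Iteration 3:
  f(1.557127) = -0.000031
  f'(1.557127) = 1.642208
  x_3 = 1.557127 - (-0.000031)/1.642208 = 1.557146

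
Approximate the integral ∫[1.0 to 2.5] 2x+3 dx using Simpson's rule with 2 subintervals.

f(x) = 2x+3
a = 1.0, b = 2.5, n = 2
h = (b - a)/n = 0.750000

Simpson's rule: (h/3)[f(x₀) + 4f(x₁) + 2f(x₂) + ... + f(xₙ)]

x_0 = 1.0000, f(x_0) = 5.000000, coefficient = 1
x_1 = 1.7500, f(x_1) = 6.500000, coefficient = 4
x_2 = 2.5000, f(x_2) = 8.000000, coefficient = 1

I ≈ (0.750000/3) × 39.000000 = 9.750000
Exact value: 9.750000
Error: 0.000000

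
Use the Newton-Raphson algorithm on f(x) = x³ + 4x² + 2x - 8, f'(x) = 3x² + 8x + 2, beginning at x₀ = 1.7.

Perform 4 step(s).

f(x) = x³ + 4x² + 2x - 8
f'(x) = 3x² + 8x + 2
x₀ = 1.7

Newton-Raphson formula: x_{n+1} = x_n - f(x_n)/f'(x_n)

Iteration 1:
  f(1.700000) = 11.873000
  f'(1.700000) = 24.270000
  x_1 = 1.700000 - 11.873000/24.270000 = 1.210795
Iteration 2:
  f(1.210795) = 2.060747
  f'(1.210795) = 16.084437
  x_2 = 1.210795 - 2.060747/16.084437 = 1.082675
Iteration 3:
  f(1.082675) = 0.123182
  f'(1.082675) = 14.177951
  x_3 = 1.082675 - 0.123182/14.177951 = 1.073986
Iteration 4:
  f(1.073986) = 0.000546
  f'(1.073986) = 14.052232
  x_4 = 1.073986 - 0.000546/14.052232 = 1.073948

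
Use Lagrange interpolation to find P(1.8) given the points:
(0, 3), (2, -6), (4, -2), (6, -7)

Lagrange interpolation formula:
P(x) = Σ yᵢ × Lᵢ(x)
where Lᵢ(x) = Π_{j≠i} (x - xⱼ)/(xᵢ - xⱼ)

L_0(1.8) = (1.8 - 2)/(0 - 2) × (1.8 - 4)/(0 - 4) × (1.8 - 6)/(0 - 6) = 0.038500
L_1(1.8) = (1.8 - 0)/(2 - 0) × (1.8 - 4)/(2 - 4) × (1.8 - 6)/(2 - 6) = 1.039500
L_2(1.8) = (1.8 - 0)/(4 - 0) × (1.8 - 2)/(4 - 2) × (1.8 - 6)/(4 - 6) = -0.094500
L_3(1.8) = (1.8 - 0)/(6 - 0) × (1.8 - 2)/(6 - 2) × (1.8 - 4)/(6 - 4) = 0.016500

P(1.8) = 3×L_0(1.8) + (-6)×L_1(1.8) + (-2)×L_2(1.8) + (-7)×L_3(1.8)
P(1.8) = -6.048000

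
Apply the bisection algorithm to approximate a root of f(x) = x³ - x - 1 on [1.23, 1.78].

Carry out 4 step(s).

f(x) = x³ - x - 1
Initial interval: [1.23, 1.78]

Iteration 1:
  c_1 = (1.230000 + 1.780000)/2 = 1.505000
  f(c_1) = f(1.505000) = 0.903863
  f(a) × f(c) < 0, new interval: [1.230000, 1.505000]
Iteration 2:
  c_2 = (1.230000 + 1.505000)/2 = 1.367500
  f(c_2) = f(1.367500) = 0.189802
  f(a) × f(c) < 0, new interval: [1.230000, 1.367500]
Iteration 3:
  c_3 = (1.230000 + 1.367500)/2 = 1.298750
  f(c_3) = f(1.298750) = -0.108081
  f(a) × f(c) ≥ 0, new interval: [1.298750, 1.367500]
Iteration 4:
  c_4 = (1.298750 + 1.367500)/2 = 1.333125
  f(c_4) = f(1.333125) = 0.036134
  f(a) × f(c) < 0, new interval: [1.298750, 1.333125]

After 4 iteration(s), the approximation is c_4 = 1.333125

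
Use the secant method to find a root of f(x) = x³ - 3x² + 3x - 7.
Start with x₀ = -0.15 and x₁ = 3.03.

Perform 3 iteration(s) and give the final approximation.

f(x) = x³ - 3x² + 3x - 7
x₀ = -0.15, x₁ = 3.03

Secant formula: x_{n+1} = x_n - f(x_n)(x_n - x_{n-1})/(f(x_n) - f(x_{n-1}))

Iteration 1:
  f(-0.150000) = -7.520875
  f(3.030000) = 2.365427
  x_2 = 3.030000 - 2.365427×(3.030000 - (-0.150000))/(2.365427 - (-7.520875))
       = 2.269143
Iteration 2:
  f(3.030000) = 2.365427
  f(2.269143) = -3.955759
  x_3 = 2.269143 - (-3.955759)×(2.269143 - 3.030000)/(-3.955759 - 2.365427)
       = 2.745283
Iteration 3:
  f(2.269143) = -3.955759
  f(2.745283) = -0.683848
  x_4 = 2.745283 - (-0.683848)×(2.745283 - 2.269143)/(-0.683848 - (-3.955759))
       = 2.844799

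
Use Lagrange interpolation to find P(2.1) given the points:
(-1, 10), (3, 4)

Lagrange interpolation formula:
P(x) = Σ yᵢ × Lᵢ(x)
where Lᵢ(x) = Π_{j≠i} (x - xⱼ)/(xᵢ - xⱼ)

L_0(2.1) = (2.1 - 3)/(-1 - 3) = 0.225000
L_1(2.1) = (2.1 - (-1))/(3 - (-1)) = 0.775000

P(2.1) = 10×L_0(2.1) + 4×L_1(2.1)
P(2.1) = 5.350000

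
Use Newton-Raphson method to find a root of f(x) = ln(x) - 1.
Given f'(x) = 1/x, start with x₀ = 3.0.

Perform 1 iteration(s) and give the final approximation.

f(x) = ln(x) - 1
f'(x) = 1/x
x₀ = 3.0

Newton-Raphson formula: x_{n+1} = x_n - f(x_n)/f'(x_n)

Iteration 1:
  f(3.000000) = 0.098612
  f'(3.000000) = 0.333333
  x_1 = 3.000000 - 0.098612/0.333333 = 2.704163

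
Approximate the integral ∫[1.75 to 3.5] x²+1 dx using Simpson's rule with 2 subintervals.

f(x) = x²+1
a = 1.75, b = 3.5, n = 2
h = (b - a)/n = 0.875000

Simpson's rule: (h/3)[f(x₀) + 4f(x₁) + 2f(x₂) + ... + f(xₙ)]

x_0 = 1.7500, f(x_0) = 4.062500, coefficient = 1
x_1 = 2.6250, f(x_1) = 7.890625, coefficient = 4
x_2 = 3.5000, f(x_2) = 13.250000, coefficient = 1

I ≈ (0.875000/3) × 48.875000 = 14.255208
Exact value: 14.255208
Error: 0.000000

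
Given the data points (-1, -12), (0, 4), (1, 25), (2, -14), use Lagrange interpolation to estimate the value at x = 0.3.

Lagrange interpolation formula:
P(x) = Σ yᵢ × Lᵢ(x)
where Lᵢ(x) = Π_{j≠i} (x - xⱼ)/(xᵢ - xⱼ)

L_0(0.3) = (0.3 - 0)/(-1 - 0) × (0.3 - 1)/(-1 - 1) × (0.3 - 2)/(-1 - 2) = -0.059500
L_1(0.3) = (0.3 - (-1))/(0 - (-1)) × (0.3 - 1)/(0 - 1) × (0.3 - 2)/(0 - 2) = 0.773500
L_2(0.3) = (0.3 - (-1))/(1 - (-1)) × (0.3 - 0)/(1 - 0) × (0.3 - 2)/(1 - 2) = 0.331500
L_3(0.3) = (0.3 - (-1))/(2 - (-1)) × (0.3 - 0)/(2 - 0) × (0.3 - 1)/(2 - 1) = -0.045500

P(0.3) = (-12)×L_0(0.3) + 4×L_1(0.3) + 25×L_2(0.3) + (-14)×L_3(0.3)
P(0.3) = 12.732500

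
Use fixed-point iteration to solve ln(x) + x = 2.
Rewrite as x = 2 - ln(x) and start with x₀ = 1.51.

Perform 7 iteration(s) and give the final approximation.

Equation: ln(x) + x = 2
Fixed-point form: x = 2 - ln(x)
x₀ = 1.51

x_1 = g(1.510000) = 1.587890
x_2 = g(1.587890) = 1.537594
x_3 = g(1.537594) = 1.569781
x_4 = g(1.569781) = 1.549064
x_5 = g(1.549064) = 1.562349
x_6 = g(1.562349) = 1.553809
x_7 = g(1.553809) = 1.559290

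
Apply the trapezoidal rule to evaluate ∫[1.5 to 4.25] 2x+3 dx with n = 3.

f(x) = 2x+3
a = 1.5, b = 4.25, n = 3
h = (b - a)/n = 0.916667

Trapezoidal rule: (h/2)[f(x₀) + 2f(x₁) + 2f(x₂) + ... + f(xₙ)]

x_0 = 1.5000, f(x_0) = 6.000000, coefficient = 1
x_1 = 2.4167, f(x_1) = 7.833333, coefficient = 2
x_2 = 3.3333, f(x_2) = 9.666667, coefficient = 2
x_3 = 4.2500, f(x_3) = 11.500000, coefficient = 1

I ≈ (0.916667/2) × 52.500000 = 24.062500
Exact value: 24.062500
Error: 0.000000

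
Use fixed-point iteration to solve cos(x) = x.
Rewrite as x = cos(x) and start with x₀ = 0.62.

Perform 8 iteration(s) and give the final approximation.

Equation: cos(x) = x
Fixed-point form: x = cos(x)
x₀ = 0.62

x_1 = g(0.620000) = 0.813878
x_2 = g(0.813878) = 0.686684
x_3 = g(0.686684) = 0.773352
x_4 = g(0.773352) = 0.715573
x_5 = g(0.715573) = 0.754718
x_6 = g(0.754718) = 0.728465
x_7 = g(0.728465) = 0.746197
x_8 = g(0.746197) = 0.734276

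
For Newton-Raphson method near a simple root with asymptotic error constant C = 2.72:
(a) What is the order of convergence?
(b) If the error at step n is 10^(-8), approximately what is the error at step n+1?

(a) Newton-Raphson has quadratic (order 2) convergence near simple roots.
    This means |e_{n+1}| ≈ C|e_n|².

(b) With |e_n| = 10^(-8) and C = 2.72:
    |e_{n+1}| ≈ 2.72 × (10^(-8))² = 2.72 × 10^(-16)

(a) 2 (quadratic); (b) |e_{n+1}| ≈ 2.720e-16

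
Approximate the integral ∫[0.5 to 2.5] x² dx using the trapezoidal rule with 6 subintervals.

f(x) = x²
a = 0.5, b = 2.5, n = 6
h = (b - a)/n = 0.333333

Trapezoidal rule: (h/2)[f(x₀) + 2f(x₁) + 2f(x₂) + ... + f(xₙ)]

x_0 = 0.5000, f(x_0) = 0.250000, coefficient = 1
x_1 = 0.8333, f(x_1) = 0.694444, coefficient = 2
x_2 = 1.1667, f(x_2) = 1.361111, coefficient = 2
x_3 = 1.5000, f(x_3) = 2.250000, coefficient = 2
x_4 = 1.8333, f(x_4) = 3.361111, coefficient = 2
x_5 = 2.1667, f(x_5) = 4.694444, coefficient = 2
x_6 = 2.5000, f(x_6) = 6.250000, coefficient = 1

I ≈ (0.333333/2) × 31.222222 = 5.203704
Exact value: 5.166667
Error: 0.037037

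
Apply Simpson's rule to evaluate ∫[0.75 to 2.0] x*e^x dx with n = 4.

f(x) = x*e^x
a = 0.75, b = 2.0, n = 4
h = (b - a)/n = 0.312500

Simpson's rule: (h/3)[f(x₀) + 4f(x₁) + 2f(x₂) + ... + f(xₙ)]

x_0 = 0.7500, f(x_0) = 1.587750, coefficient = 1
x_1 = 1.0625, f(x_1) = 3.074446, coefficient = 4
x_2 = 1.3750, f(x_2) = 5.438230, coefficient = 2
x_3 = 1.6875, f(x_3) = 9.122539, coefficient = 4
x_4 = 2.0000, f(x_4) = 14.778112, coefficient = 1

I ≈ (0.312500/3) × 76.030261 = 7.919819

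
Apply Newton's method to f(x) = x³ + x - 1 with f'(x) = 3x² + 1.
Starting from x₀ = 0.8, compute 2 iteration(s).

f(x) = x³ + x - 1
f'(x) = 3x² + 1
x₀ = 0.8

Newton-Raphson formula: x_{n+1} = x_n - f(x_n)/f'(x_n)

Iteration 1:
  f(0.800000) = 0.312000
  f'(0.800000) = 2.920000
  x_1 = 0.800000 - 0.312000/2.920000 = 0.693151
Iteration 2:
  f(0.693151) = 0.026180
  f'(0.693151) = 2.441374
  x_2 = 0.693151 - 0.026180/2.441374 = 0.682427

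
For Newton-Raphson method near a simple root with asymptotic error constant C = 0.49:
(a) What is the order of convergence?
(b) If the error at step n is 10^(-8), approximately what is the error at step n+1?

(a) Newton-Raphson has quadratic (order 2) convergence near simple roots.
    This means |e_{n+1}| ≈ C|e_n|².

(b) With |e_n| = 10^(-8) and C = 0.49:
    |e_{n+1}| ≈ 0.49 × (10^(-8))² = 0.49 × 10^(-16)

(a) 2 (quadratic); (b) |e_{n+1}| ≈ 4.900e-17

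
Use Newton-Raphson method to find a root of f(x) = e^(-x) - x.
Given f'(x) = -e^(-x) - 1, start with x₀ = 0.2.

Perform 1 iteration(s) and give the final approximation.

f(x) = e^(-x) - x
f'(x) = -e^(-x) - 1
x₀ = 0.2

Newton-Raphson formula: x_{n+1} = x_n - f(x_n)/f'(x_n)

Iteration 1:
  f(0.200000) = 0.618731
  f'(0.200000) = -1.818731
  x_1 = 0.200000 - 0.618731/(-1.818731) = 0.540199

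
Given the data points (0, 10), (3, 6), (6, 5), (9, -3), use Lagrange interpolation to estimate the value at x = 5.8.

Lagrange interpolation formula:
P(x) = Σ yᵢ × Lᵢ(x)
where Lᵢ(x) = Π_{j≠i} (x - xⱼ)/(xᵢ - xⱼ)

L_0(5.8) = (5.8 - 3)/(0 - 3) × (5.8 - 6)/(0 - 6) × (5.8 - 9)/(0 - 9) = -0.011062
L_1(5.8) = (5.8 - 0)/(3 - 0) × (5.8 - 6)/(3 - 6) × (5.8 - 9)/(3 - 9) = 0.068741
L_2(5.8) = (5.8 - 0)/(6 - 0) × (5.8 - 3)/(6 - 3) × (5.8 - 9)/(6 - 9) = 0.962370
L_3(5.8) = (5.8 - 0)/(9 - 0) × (5.8 - 3)/(9 - 3) × (5.8 - 6)/(9 - 6) = -0.020049

P(5.8) = 10×L_0(5.8) + 6×L_1(5.8) + 5×L_2(5.8) + (-3)×L_3(5.8)
P(5.8) = 5.173827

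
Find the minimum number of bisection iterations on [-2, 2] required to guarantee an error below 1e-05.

We need (b-a)/2^n ≤ 1e-05
(2 - (-2))/2^n ≤ 1e-05
4/2^n ≤ 1e-05
2^n ≥ 400000
n ≥ log₂(400000) = 18.61
n ≥ 19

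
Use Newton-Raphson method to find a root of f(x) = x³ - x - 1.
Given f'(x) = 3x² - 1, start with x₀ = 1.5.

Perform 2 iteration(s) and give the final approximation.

f(x) = x³ - x - 1
f'(x) = 3x² - 1
x₀ = 1.5

Newton-Raphson formula: x_{n+1} = x_n - f(x_n)/f'(x_n)

Iteration 1:
  f(1.500000) = 0.875000
  f'(1.500000) = 5.750000
  x_1 = 1.500000 - 0.875000/5.750000 = 1.347826
Iteration 2:
  f(1.347826) = 0.100682
  f'(1.347826) = 4.449905
  x_2 = 1.347826 - 0.100682/4.449905 = 1.325200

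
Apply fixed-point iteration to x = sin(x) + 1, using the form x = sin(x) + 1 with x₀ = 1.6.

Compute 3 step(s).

Equation: x = sin(x) + 1
Fixed-point form: x = sin(x) + 1
x₀ = 1.6

x_1 = g(1.600000) = 1.999574
x_2 = g(1.999574) = 1.909475
x_3 = g(1.909475) = 1.943195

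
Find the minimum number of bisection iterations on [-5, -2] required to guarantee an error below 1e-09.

We need (b-a)/2^n ≤ 1e-09
(-2 - (-5))/2^n ≤ 1e-09
3/2^n ≤ 1e-09
2^n ≥ 3000000000
n ≥ log₂(3000000000) = 31.48
n ≥ 32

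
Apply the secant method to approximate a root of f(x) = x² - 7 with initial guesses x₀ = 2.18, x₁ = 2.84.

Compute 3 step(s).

f(x) = x² - 7
x₀ = 2.18, x₁ = 2.84

Secant formula: x_{n+1} = x_n - f(x_n)(x_n - x_{n-1})/(f(x_n) - f(x_{n-1}))

Iteration 1:
  f(2.180000) = -2.247600
  f(2.840000) = 1.065600
  x_2 = 2.840000 - 1.065600×(2.840000 - 2.180000)/(1.065600 - (-2.247600))
       = 2.627729
Iteration 2:
  f(2.840000) = 1.065600
  f(2.627729) = -0.095040
  x_3 = 2.627729 - (-0.095040)×(2.627729 - 2.840000)/(-0.095040 - 1.065600)
       = 2.645111
Iteration 3:
  f(2.627729) = -0.095040
  f(2.645111) = -0.003388
  x_4 = 2.645111 - (-0.003388)×(2.645111 - 2.627729)/(-0.003388 - (-0.095040))
       = 2.645753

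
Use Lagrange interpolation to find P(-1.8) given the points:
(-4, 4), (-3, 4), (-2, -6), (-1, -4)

Lagrange interpolation formula:
P(x) = Σ yᵢ × Lᵢ(x)
where Lᵢ(x) = Π_{j≠i} (x - xⱼ)/(xᵢ - xⱼ)

L_0(-1.8) = (-1.8 - (-3))/(-4 - (-3)) × (-1.8 - (-2))/(-4 - (-2)) × (-1.8 - (-1))/(-4 - (-1)) = 0.032000
L_1(-1.8) = (-1.8 - (-4))/(-3 - (-4)) × (-1.8 - (-2))/(-3 - (-2)) × (-1.8 - (-1))/(-3 - (-1)) = -0.176000
L_2(-1.8) = (-1.8 - (-4))/(-2 - (-4)) × (-1.8 - (-3))/(-2 - (-3)) × (-1.8 - (-1))/(-2 - (-1)) = 1.056000
L_3(-1.8) = (-1.8 - (-4))/(-1 - (-4)) × (-1.8 - (-3))/(-1 - (-3)) × (-1.8 - (-2))/(-1 - (-2)) = 0.088000

P(-1.8) = 4×L_0(-1.8) + 4×L_1(-1.8) + (-6)×L_2(-1.8) + (-4)×L_3(-1.8)
P(-1.8) = -7.264000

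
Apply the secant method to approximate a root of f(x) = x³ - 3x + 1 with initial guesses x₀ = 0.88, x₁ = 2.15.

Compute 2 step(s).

f(x) = x³ - 3x + 1
x₀ = 0.88, x₁ = 2.15

Secant formula: x_{n+1} = x_n - f(x_n)(x_n - x_{n-1})/(f(x_n) - f(x_{n-1}))

Iteration 1:
  f(0.880000) = -0.958528
  f(2.150000) = 4.488375
  x_2 = 2.150000 - 4.488375×(2.150000 - 0.880000)/(4.488375 - (-0.958528))
       = 1.103490
Iteration 2:
  f(2.150000) = 4.488375
  f(1.103490) = -0.966761
  x_3 = 1.103490 - (-0.966761)×(1.103490 - 2.150000)/(-0.966761 - 4.488375)
       = 1.288953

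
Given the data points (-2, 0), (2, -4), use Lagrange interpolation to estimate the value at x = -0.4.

Lagrange interpolation formula:
P(x) = Σ yᵢ × Lᵢ(x)
where Lᵢ(x) = Π_{j≠i} (x - xⱼ)/(xᵢ - xⱼ)

L_0(-0.4) = (-0.4 - 2)/(-2 - 2) = 0.600000
L_1(-0.4) = (-0.4 - (-2))/(2 - (-2)) = 0.400000

P(-0.4) = 0×L_0(-0.4) + (-4)×L_1(-0.4)
P(-0.4) = -1.600000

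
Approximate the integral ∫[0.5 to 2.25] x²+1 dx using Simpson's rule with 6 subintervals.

f(x) = x²+1
a = 0.5, b = 2.25, n = 6
h = (b - a)/n = 0.291667

Simpson's rule: (h/3)[f(x₀) + 4f(x₁) + 2f(x₂) + ... + f(xₙ)]

x_0 = 0.5000, f(x_0) = 1.250000, coefficient = 1
x_1 = 0.7917, f(x_1) = 1.626736, coefficient = 4
x_2 = 1.0833, f(x_2) = 2.173611, coefficient = 2
x_3 = 1.3750, f(x_3) = 2.890625, coefficient = 4
x_4 = 1.6667, f(x_4) = 3.777778, coefficient = 2
x_5 = 1.9583, f(x_5) = 4.835069, coefficient = 4
x_6 = 2.2500, f(x_6) = 6.062500, coefficient = 1

I ≈ (0.291667/3) × 56.625000 = 5.505208
Exact value: 5.505208
Error: 0.000000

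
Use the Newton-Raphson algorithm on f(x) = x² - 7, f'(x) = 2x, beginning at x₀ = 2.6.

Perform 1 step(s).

f(x) = x² - 7
f'(x) = 2x
x₀ = 2.6

Newton-Raphson formula: x_{n+1} = x_n - f(x_n)/f'(x_n)

Iteration 1:
  f(2.600000) = -0.240000
  f'(2.600000) = 5.200000
  x_1 = 2.600000 - (-0.240000)/5.200000 = 2.646154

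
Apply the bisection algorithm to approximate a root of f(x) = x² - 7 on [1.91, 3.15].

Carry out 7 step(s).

f(x) = x² - 7
Initial interval: [1.91, 3.15]

Iteration 1:
  c_1 = (1.910000 + 3.150000)/2 = 2.530000
  f(c_1) = f(2.530000) = -0.599100
  f(a) × f(c) ≥ 0, new interval: [2.530000, 3.150000]
Iteration 2:
  c_2 = (2.530000 + 3.150000)/2 = 2.840000
  f(c_2) = f(2.840000) = 1.065600
  f(a) × f(c) < 0, new interval: [2.530000, 2.840000]
Iteration 3:
  c_3 = (2.530000 + 2.840000)/2 = 2.685000
  f(c_3) = f(2.685000) = 0.209225
  f(a) × f(c) < 0, new interval: [2.530000, 2.685000]
Iteration 4:
  c_4 = (2.530000 + 2.685000)/2 = 2.607500
  f(c_4) = f(2.607500) = -0.200944
  f(a) × f(c) ≥ 0, new interval: [2.607500, 2.685000]
Iteration 5:
  c_5 = (2.607500 + 2.685000)/2 = 2.646250
  f(c_5) = f(2.646250) = 0.002639
  f(a) × f(c) < 0, new interval: [2.607500, 2.646250]
Iteration 6:
  c_6 = (2.607500 + 2.646250)/2 = 2.626875
  f(c_6) = f(2.626875) = -0.099528
  f(a) × f(c) ≥ 0, new interval: [2.626875, 2.646250]
Iteration 7:
  c_7 = (2.626875 + 2.646250)/2 = 2.636563
  f(c_7) = f(2.636563) = -0.048538
  f(a) × f(c) ≥ 0, new interval: [2.636563, 2.646250]

After 7 iteration(s), the approximation is c_7 = 2.636563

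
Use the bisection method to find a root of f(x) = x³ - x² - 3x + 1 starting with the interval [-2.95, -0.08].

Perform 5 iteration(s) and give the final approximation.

f(x) = x³ - x² - 3x + 1
Initial interval: [-2.95, -0.08]

Iteration 1:
  c_1 = (-2.950000 + (-0.080000))/2 = -1.515000
  f(c_1) = f(-1.515000) = -0.227491
  f(a) × f(c) ≥ 0, new interval: [-1.515000, -0.080000]
Iteration 2:
  c_2 = (-1.515000 + (-0.080000))/2 = -0.797500
  f(c_2) = f(-0.797500) = 2.249279
  f(a) × f(c) < 0, new interval: [-1.515000, -0.797500]
Iteration 3:
  c_3 = (-1.515000 + (-0.797500))/2 = -1.156250
  f(c_3) = f(-1.156250) = 1.586029
  f(a) × f(c) < 0, new interval: [-1.515000, -1.156250]
Iteration 4:
  c_4 = (-1.515000 + (-1.156250))/2 = -1.335625
  f(c_4) = f(-1.335625) = 0.840367
  f(a) × f(c) < 0, new interval: [-1.515000, -1.335625]
Iteration 5:
  c_5 = (-1.515000 + (-1.335625))/2 = -1.425312
  f(c_5) = f(-1.425312) = 0.348877
  f(a) × f(c) < 0, new interval: [-1.515000, -1.425312]

After 5 iteration(s), the approximation is c_5 = -1.425312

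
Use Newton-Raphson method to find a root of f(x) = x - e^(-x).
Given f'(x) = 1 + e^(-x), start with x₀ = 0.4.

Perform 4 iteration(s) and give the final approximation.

f(x) = x - e^(-x)
f'(x) = 1 + e^(-x)
x₀ = 0.4

Newton-Raphson formula: x_{n+1} = x_n - f(x_n)/f'(x_n)

Iteration 1:
  f(0.400000) = -0.270320
  f'(0.400000) = 1.670320
  x_1 = 0.400000 - (-0.270320)/1.670320 = 0.561837
Iteration 2:
  f(0.561837) = -0.008323
  f'(0.561837) = 1.570161
  x_2 = 0.561837 - (-0.008323)/1.570161 = 0.567138
Iteration 3:
  f(0.567138) = -0.000008
  f'(0.567138) = 1.567146
  x_3 = 0.567138 - (-0.000008)/1.567146 = 0.567143
Iteration 4:
  f(0.567143) = 0.000000
  f'(0.567143) = 1.567143
  x_4 = 0.567143 - 0.000000/1.567143 = 0.567143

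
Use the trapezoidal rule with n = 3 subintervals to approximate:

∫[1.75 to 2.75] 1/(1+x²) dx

f(x) = 1/(1+x²)
a = 1.75, b = 2.75, n = 3
h = (b - a)/n = 0.333333

Trapezoidal rule: (h/2)[f(x₀) + 2f(x₁) + 2f(x₂) + ... + f(xₙ)]

x_0 = 1.7500, f(x_0) = 0.246154, coefficient = 1
x_1 = 2.0833, f(x_1) = 0.187256, coefficient = 2
x_2 = 2.4167, f(x_2) = 0.146193, coefficient = 2
x_3 = 2.7500, f(x_3) = 0.116788, coefficient = 1

I ≈ (0.333333/2) × 1.029840 = 0.171640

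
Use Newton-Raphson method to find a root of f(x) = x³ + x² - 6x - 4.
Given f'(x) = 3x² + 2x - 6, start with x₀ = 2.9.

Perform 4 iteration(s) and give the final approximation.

f(x) = x³ + x² - 6x - 4
f'(x) = 3x² + 2x - 6
x₀ = 2.9

Newton-Raphson formula: x_{n+1} = x_n - f(x_n)/f'(x_n)

Iteration 1:
  f(2.900000) = 11.399000
  f'(2.900000) = 25.030000
  x_1 = 2.900000 - 11.399000/25.030000 = 2.444586
Iteration 2:
  f(2.444586) = 1.917341
  f'(2.444586) = 16.817182
  x_2 = 2.444586 - 1.917341/16.817182 = 2.330576
Iteration 3:
  f(2.330576) = 0.106844
  f'(2.330576) = 14.955900
  x_3 = 2.330576 - 0.106844/14.955900 = 2.323432
Iteration 4:
  f(2.323432) = 0.000408
  f'(2.323432) = 14.841869
  x_4 = 2.323432 - 0.000408/14.841869 = 2.323404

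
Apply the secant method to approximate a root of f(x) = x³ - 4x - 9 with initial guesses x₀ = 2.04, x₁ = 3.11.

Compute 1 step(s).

f(x) = x³ - 4x - 9
x₀ = 2.04, x₁ = 3.11

Secant formula: x_{n+1} = x_n - f(x_n)(x_n - x_{n-1})/(f(x_n) - f(x_{n-1}))

Iteration 1:
  f(2.040000) = -8.670336
  f(3.110000) = 8.640231
  x_2 = 3.110000 - 8.640231×(3.110000 - 2.040000)/(8.640231 - (-8.670336))
       = 2.575930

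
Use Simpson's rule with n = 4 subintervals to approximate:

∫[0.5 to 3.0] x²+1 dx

f(x) = x²+1
a = 0.5, b = 3.0, n = 4
h = (b - a)/n = 0.625000

Simpson's rule: (h/3)[f(x₀) + 4f(x₁) + 2f(x₂) + ... + f(xₙ)]

x_0 = 0.5000, f(x_0) = 1.250000, coefficient = 1
x_1 = 1.1250, f(x_1) = 2.265625, coefficient = 4
x_2 = 1.7500, f(x_2) = 4.062500, coefficient = 2
x_3 = 2.3750, f(x_3) = 6.640625, coefficient = 4
x_4 = 3.0000, f(x_4) = 10.000000, coefficient = 1

I ≈ (0.625000/3) × 55.000000 = 11.458333
Exact value: 11.458333
Error: 0.000000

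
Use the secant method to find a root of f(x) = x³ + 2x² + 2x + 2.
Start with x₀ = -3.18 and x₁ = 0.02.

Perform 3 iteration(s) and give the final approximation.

f(x) = x³ + 2x² + 2x + 2
x₀ = -3.18, x₁ = 0.02

Secant formula: x_{n+1} = x_n - f(x_n)(x_n - x_{n-1})/(f(x_n) - f(x_{n-1}))

Iteration 1:
  f(-3.180000) = -16.292632
  f(0.020000) = 2.040808
  x_2 = 0.020000 - 2.040808×(0.020000 - (-3.180000))/(2.040808 - (-16.292632))
       = -0.336212
Iteration 2:
  f(0.020000) = 2.040808
  f(-0.336212) = 1.515648
  x_3 = -0.336212 - 1.515648×(-0.336212 - 0.020000)/(1.515648 - 2.040808)
       = -1.364264
Iteration 3:
  f(-0.336212) = 1.515648
  f(-1.364264) = 0.454714
  x_4 = -1.364264 - 0.454714×(-1.364264 - (-0.336212))/(0.454714 - 1.515648)
       = -1.804885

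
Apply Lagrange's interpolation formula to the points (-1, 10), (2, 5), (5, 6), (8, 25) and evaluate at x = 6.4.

Lagrange interpolation formula:
P(x) = Σ yᵢ × Lᵢ(x)
where Lᵢ(x) = Π_{j≠i} (x - xⱼ)/(xᵢ - xⱼ)

L_0(6.4) = (6.4 - 2)/(-1 - 2) × (6.4 - 5)/(-1 - 5) × (6.4 - 8)/(-1 - 8) = 0.060840
L_1(6.4) = (6.4 - (-1))/(2 - (-1)) × (6.4 - 5)/(2 - 5) × (6.4 - 8)/(2 - 8) = -0.306963
L_2(6.4) = (6.4 - (-1))/(5 - (-1)) × (6.4 - 2)/(5 - 2) × (6.4 - 8)/(5 - 8) = 0.964741
L_3(6.4) = (6.4 - (-1))/(8 - (-1)) × (6.4 - 2)/(8 - 2) × (6.4 - 5)/(8 - 5) = 0.281383

P(6.4) = 10×L_0(6.4) + 5×L_1(6.4) + 6×L_2(6.4) + 25×L_3(6.4)
P(6.4) = 11.896593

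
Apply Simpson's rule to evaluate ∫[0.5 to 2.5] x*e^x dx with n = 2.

f(x) = x*e^x
a = 0.5, b = 2.5, n = 2
h = (b - a)/n = 1.000000

Simpson's rule: (h/3)[f(x₀) + 4f(x₁) + 2f(x₂) + ... + f(xₙ)]

x_0 = 0.5000, f(x_0) = 0.824361, coefficient = 1
x_1 = 1.5000, f(x_1) = 6.722534, coefficient = 4
x_2 = 2.5000, f(x_2) = 30.456235, coefficient = 1

I ≈ (1.000000/3) × 58.170730 = 19.390243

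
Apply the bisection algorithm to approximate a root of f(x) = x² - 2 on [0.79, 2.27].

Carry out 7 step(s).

f(x) = x² - 2
Initial interval: [0.79, 2.27]

Iteration 1:
  c_1 = (0.790000 + 2.270000)/2 = 1.530000
  f(c_1) = f(1.530000) = 0.340900
  f(a) × f(c) < 0, new interval: [0.790000, 1.530000]
Iteration 2:
  c_2 = (0.790000 + 1.530000)/2 = 1.160000
  f(c_2) = f(1.160000) = -0.654400
  f(a) × f(c) ≥ 0, new interval: [1.160000, 1.530000]
Iteration 3:
  c_3 = (1.160000 + 1.530000)/2 = 1.345000
  f(c_3) = f(1.345000) = -0.190975
  f(a) × f(c) ≥ 0, new interval: [1.345000, 1.530000]
Iteration 4:
  c_4 = (1.345000 + 1.530000)/2 = 1.437500
  f(c_4) = f(1.437500) = 0.066406
  f(a) × f(c) < 0, new interval: [1.345000, 1.437500]
Iteration 5:
  c_5 = (1.345000 + 1.437500)/2 = 1.391250
  f(c_5) = f(1.391250) = -0.064423
  f(a) × f(c) ≥ 0, new interval: [1.391250, 1.437500]
Iteration 6:
  c_6 = (1.391250 + 1.437500)/2 = 1.414375
  f(c_6) = f(1.414375) = 0.000457
  f(a) × f(c) < 0, new interval: [1.391250, 1.414375]
Iteration 7:
  c_7 = (1.391250 + 1.414375)/2 = 1.402813
  f(c_7) = f(1.402813) = -0.032117
  f(a) × f(c) ≥ 0, new interval: [1.402813, 1.414375]

After 7 iteration(s), the approximation is c_7 = 1.402813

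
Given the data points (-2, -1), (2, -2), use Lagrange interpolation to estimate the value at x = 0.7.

Lagrange interpolation formula:
P(x) = Σ yᵢ × Lᵢ(x)
where Lᵢ(x) = Π_{j≠i} (x - xⱼ)/(xᵢ - xⱼ)

L_0(0.7) = (0.7 - 2)/(-2 - 2) = 0.325000
L_1(0.7) = (0.7 - (-2))/(2 - (-2)) = 0.675000

P(0.7) = (-1)×L_0(0.7) + (-2)×L_1(0.7)
P(0.7) = -1.675000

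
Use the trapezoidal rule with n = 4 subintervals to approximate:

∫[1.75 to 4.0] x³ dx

f(x) = x³
a = 1.75, b = 4.0, n = 4
h = (b - a)/n = 0.562500

Trapezoidal rule: (h/2)[f(x₀) + 2f(x₁) + 2f(x₂) + ... + f(xₙ)]

x_0 = 1.7500, f(x_0) = 5.359375, coefficient = 1
x_1 = 2.3125, f(x_1) = 12.366455, coefficient = 2
x_2 = 2.8750, f(x_2) = 23.763672, coefficient = 2
x_3 = 3.4375, f(x_3) = 40.618896, coefficient = 2
x_4 = 4.0000, f(x_4) = 64.000000, coefficient = 1

I ≈ (0.562500/2) × 222.857422 = 62.678650
Exact value: 61.655273
Error: 1.023376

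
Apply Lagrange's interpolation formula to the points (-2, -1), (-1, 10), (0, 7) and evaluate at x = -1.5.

Lagrange interpolation formula:
P(x) = Σ yᵢ × Lᵢ(x)
where Lᵢ(x) = Π_{j≠i} (x - xⱼ)/(xᵢ - xⱼ)

L_0(-1.5) = (-1.5 - (-1))/(-2 - (-1)) × (-1.5 - 0)/(-2 - 0) = 0.375000
L_1(-1.5) = (-1.5 - (-2))/(-1 - (-2)) × (-1.5 - 0)/(-1 - 0) = 0.750000
L_2(-1.5) = (-1.5 - (-2))/(0 - (-2)) × (-1.5 - (-1))/(0 - (-1)) = -0.125000

P(-1.5) = (-1)×L_0(-1.5) + 10×L_1(-1.5) + 7×L_2(-1.5)
P(-1.5) = 6.250000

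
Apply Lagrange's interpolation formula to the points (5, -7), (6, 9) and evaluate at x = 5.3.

Lagrange interpolation formula:
P(x) = Σ yᵢ × Lᵢ(x)
where Lᵢ(x) = Π_{j≠i} (x - xⱼ)/(xᵢ - xⱼ)

L_0(5.3) = (5.3 - 6)/(5 - 6) = 0.700000
L_1(5.3) = (5.3 - 5)/(6 - 5) = 0.300000

P(5.3) = (-7)×L_0(5.3) + 9×L_1(5.3)
P(5.3) = -2.200000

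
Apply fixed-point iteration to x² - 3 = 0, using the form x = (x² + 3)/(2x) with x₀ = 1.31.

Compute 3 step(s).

Equation: x² - 3 = 0
Fixed-point form: x = (x² + 3)/(2x)
x₀ = 1.31

x_1 = g(1.310000) = 1.800038
x_2 = g(1.800038) = 1.733335
x_3 = g(1.733335) = 1.732051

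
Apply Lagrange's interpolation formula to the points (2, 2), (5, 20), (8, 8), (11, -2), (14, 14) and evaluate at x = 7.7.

Lagrange interpolation formula:
P(x) = Σ yᵢ × Lᵢ(x)
where Lᵢ(x) = Π_{j≠i} (x - xⱼ)/(xᵢ - xⱼ)

L_0(7.7) = (7.7 - 5)/(2 - 5) × (7.7 - 8)/(2 - 8) × (7.7 - 11)/(2 - 11) × (7.7 - 14)/(2 - 14) = -0.008662
L_1(7.7) = (7.7 - 2)/(5 - 2) × (7.7 - 8)/(5 - 8) × (7.7 - 11)/(5 - 11) × (7.7 - 14)/(5 - 14) = 0.073150
L_2(7.7) = (7.7 - 2)/(8 - 2) × (7.7 - 5)/(8 - 5) × (7.7 - 11)/(8 - 11) × (7.7 - 14)/(8 - 14) = 0.987525
L_3(7.7) = (7.7 - 2)/(11 - 2) × (7.7 - 5)/(11 - 5) × (7.7 - 8)/(11 - 8) × (7.7 - 14)/(11 - 14) = -0.059850
L_4(7.7) = (7.7 - 2)/(14 - 2) × (7.7 - 5)/(14 - 5) × (7.7 - 8)/(14 - 8) × (7.7 - 11)/(14 - 11) = 0.007837

P(7.7) = 2×L_0(7.7) + 20×L_1(7.7) + 8×L_2(7.7) + (-2)×L_3(7.7) + 14×L_4(7.7)
P(7.7) = 9.575300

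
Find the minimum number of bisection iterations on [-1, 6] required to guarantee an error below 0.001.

We need (b-a)/2^n ≤ 0.001
(6 - (-1))/2^n ≤ 0.001
7/2^n ≤ 0.001
2^n ≥ 7000
n ≥ log₂(7000) = 12.77
n ≥ 13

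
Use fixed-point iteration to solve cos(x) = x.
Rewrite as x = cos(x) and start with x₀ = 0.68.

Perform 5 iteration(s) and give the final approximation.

Equation: cos(x) = x
Fixed-point form: x = cos(x)
x₀ = 0.68

x_1 = g(0.680000) = 0.777573
x_2 = g(0.777573) = 0.712618
x_3 = g(0.712618) = 0.756652
x_4 = g(0.756652) = 0.727138
x_5 = g(0.727138) = 0.747080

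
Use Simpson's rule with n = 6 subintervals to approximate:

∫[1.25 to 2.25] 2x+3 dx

f(x) = 2x+3
a = 1.25, b = 2.25, n = 6
h = (b - a)/n = 0.166667

Simpson's rule: (h/3)[f(x₀) + 4f(x₁) + 2f(x₂) + ... + f(xₙ)]

x_0 = 1.2500, f(x_0) = 5.500000, coefficient = 1
x_1 = 1.4167, f(x_1) = 5.833333, coefficient = 4
x_2 = 1.5833, f(x_2) = 6.166667, coefficient = 2
x_3 = 1.7500, f(x_3) = 6.500000, coefficient = 4
x_4 = 1.9167, f(x_4) = 6.833333, coefficient = 2
x_5 = 2.0833, f(x_5) = 7.166667, coefficient = 4
x_6 = 2.2500, f(x_6) = 7.500000, coefficient = 1

I ≈ (0.166667/3) × 117.000000 = 6.500000
Exact value: 6.500000
Error: 0.000000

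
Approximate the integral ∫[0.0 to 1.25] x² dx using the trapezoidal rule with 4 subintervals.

f(x) = x²
a = 0.0, b = 1.25, n = 4
h = (b - a)/n = 0.312500

Trapezoidal rule: (h/2)[f(x₀) + 2f(x₁) + 2f(x₂) + ... + f(xₙ)]

x_0 = 0.0000, f(x_0) = 0.000000, coefficient = 1
x_1 = 0.3125, f(x_1) = 0.097656, coefficient = 2
x_2 = 0.6250, f(x_2) = 0.390625, coefficient = 2
x_3 = 0.9375, f(x_3) = 0.878906, coefficient = 2
x_4 = 1.2500, f(x_4) = 1.562500, coefficient = 1

I ≈ (0.312500/2) × 4.296875 = 0.671387
Exact value: 0.651042
Error: 0.020345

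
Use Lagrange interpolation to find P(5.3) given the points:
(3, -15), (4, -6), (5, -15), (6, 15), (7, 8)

Lagrange interpolation formula:
P(x) = Σ yᵢ × Lᵢ(x)
where Lᵢ(x) = Π_{j≠i} (x - xⱼ)/(xᵢ - xⱼ)

L_0(5.3) = (5.3 - 4)/(3 - 4) × (5.3 - 5)/(3 - 5) × (5.3 - 6)/(3 - 6) × (5.3 - 7)/(3 - 7) = 0.019337
L_1(5.3) = (5.3 - 3)/(4 - 3) × (5.3 - 5)/(4 - 5) × (5.3 - 6)/(4 - 6) × (5.3 - 7)/(4 - 7) = -0.136850
L_2(5.3) = (5.3 - 3)/(5 - 3) × (5.3 - 4)/(5 - 4) × (5.3 - 6)/(5 - 6) × (5.3 - 7)/(5 - 7) = 0.889525
L_3(5.3) = (5.3 - 3)/(6 - 3) × (5.3 - 4)/(6 - 4) × (5.3 - 5)/(6 - 5) × (5.3 - 7)/(6 - 7) = 0.254150
L_4(5.3) = (5.3 - 3)/(7 - 3) × (5.3 - 4)/(7 - 4) × (5.3 - 5)/(7 - 5) × (5.3 - 6)/(7 - 6) = -0.026162

P(5.3) = (-15)×L_0(5.3) + (-6)×L_1(5.3) + (-15)×L_2(5.3) + 15×L_3(5.3) + 8×L_4(5.3)
P(5.3) = -9.208888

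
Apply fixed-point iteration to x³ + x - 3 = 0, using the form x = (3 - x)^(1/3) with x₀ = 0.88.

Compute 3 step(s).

Equation: x³ + x - 3 = 0
Fixed-point form: x = (3 - x)^(1/3)
x₀ = 0.88

x_1 = g(0.880000) = 1.284632
x_2 = g(1.284632) = 1.197069
x_3 = g(1.197069) = 1.217100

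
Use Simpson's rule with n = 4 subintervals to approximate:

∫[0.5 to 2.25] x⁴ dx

f(x) = x⁴
a = 0.5, b = 2.25, n = 4
h = (b - a)/n = 0.437500

Simpson's rule: (h/3)[f(x₀) + 4f(x₁) + 2f(x₂) + ... + f(xₙ)]

x_0 = 0.5000, f(x_0) = 0.062500, coefficient = 1
x_1 = 0.9375, f(x_1) = 0.772476, coefficient = 4
x_2 = 1.3750, f(x_2) = 3.574463, coefficient = 2
x_3 = 1.8125, f(x_3) = 10.792252, coefficient = 4
x_4 = 2.2500, f(x_4) = 25.628906, coefficient = 1

I ≈ (0.437500/3) × 79.099243 = 11.535306
Exact value: 11.526758
Error: 0.008548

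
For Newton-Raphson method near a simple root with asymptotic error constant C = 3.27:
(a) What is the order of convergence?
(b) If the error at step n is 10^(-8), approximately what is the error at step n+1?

(a) Newton-Raphson has quadratic (order 2) convergence near simple roots.
    This means |e_{n+1}| ≈ C|e_n|².

(b) With |e_n| = 10^(-8) and C = 3.27:
    |e_{n+1}| ≈ 3.27 × (10^(-8))² = 3.27 × 10^(-16)

(a) 2 (quadratic); (b) |e_{n+1}| ≈ 3.270e-16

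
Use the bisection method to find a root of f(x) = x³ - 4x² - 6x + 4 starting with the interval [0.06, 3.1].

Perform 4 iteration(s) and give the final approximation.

f(x) = x³ - 4x² - 6x + 4
Initial interval: [0.06, 3.1]

Iteration 1:
  c_1 = (0.060000 + 3.100000)/2 = 1.580000
  f(c_1) = f(1.580000) = -11.521288
  f(a) × f(c) < 0, new interval: [0.060000, 1.580000]
Iteration 2:
  c_2 = (0.060000 + 1.580000)/2 = 0.820000
  f(c_2) = f(0.820000) = -3.058232
  f(a) × f(c) < 0, new interval: [0.060000, 0.820000]
Iteration 3:
  c_3 = (0.060000 + 0.820000)/2 = 0.440000
  f(c_3) = f(0.440000) = 0.670784
  f(a) × f(c) ≥ 0, new interval: [0.440000, 0.820000]
Iteration 4:
  c_4 = (0.440000 + 0.820000)/2 = 0.630000
  f(c_4) = f(0.630000) = -1.117553
  f(a) × f(c) < 0, new interval: [0.440000, 0.630000]

After 4 iteration(s), the approximation is c_4 = 0.630000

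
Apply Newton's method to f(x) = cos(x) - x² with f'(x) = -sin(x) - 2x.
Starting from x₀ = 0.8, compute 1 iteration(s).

f(x) = cos(x) - x²
f'(x) = -sin(x) - 2x
x₀ = 0.8

Newton-Raphson formula: x_{n+1} = x_n - f(x_n)/f'(x_n)

Iteration 1:
  f(0.800000) = 0.056707
  f'(0.800000) = -2.317356
  x_1 = 0.800000 - 0.056707/(-2.317356) = 0.824470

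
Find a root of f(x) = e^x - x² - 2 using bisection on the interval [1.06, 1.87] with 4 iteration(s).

f(x) = e^x - x² - 2
Initial interval: [1.06, 1.87]

Iteration 1:
  c_1 = (1.060000 + 1.870000)/2 = 1.465000
  f(c_1) = f(1.465000) = 0.181318
  f(a) × f(c) < 0, new interval: [1.060000, 1.465000]
Iteration 2:
  c_2 = (1.060000 + 1.465000)/2 = 1.262500
  f(c_2) = f(1.262500) = -0.059660
  f(a) × f(c) ≥ 0, new interval: [1.262500, 1.465000]
Iteration 3:
  c_3 = (1.262500 + 1.465000)/2 = 1.363750
  f(c_3) = f(1.363750) = 0.051017
  f(a) × f(c) < 0, new interval: [1.262500, 1.363750]
Iteration 4:
  c_4 = (1.262500 + 1.363750)/2 = 1.313125
  f(c_4) = f(1.313125) = -0.006524
  f(a) × f(c) ≥ 0, new interval: [1.313125, 1.363750]

After 4 iteration(s), the approximation is c_4 = 1.313125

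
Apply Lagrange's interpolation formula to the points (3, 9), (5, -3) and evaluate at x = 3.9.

Lagrange interpolation formula:
P(x) = Σ yᵢ × Lᵢ(x)
where Lᵢ(x) = Π_{j≠i} (x - xⱼ)/(xᵢ - xⱼ)

L_0(3.9) = (3.9 - 5)/(3 - 5) = 0.550000
L_1(3.9) = (3.9 - 3)/(5 - 3) = 0.450000

P(3.9) = 9×L_0(3.9) + (-3)×L_1(3.9)
P(3.9) = 3.600000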